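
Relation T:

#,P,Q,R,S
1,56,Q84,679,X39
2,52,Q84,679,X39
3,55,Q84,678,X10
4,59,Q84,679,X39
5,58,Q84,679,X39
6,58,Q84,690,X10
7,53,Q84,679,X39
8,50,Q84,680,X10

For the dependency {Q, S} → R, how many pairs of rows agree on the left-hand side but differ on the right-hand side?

3

(Q=Q84, S=X39): all 5 rows agree on R — 0 pairs.
(Q=Q84, S=X10): violating pairs (3,6), (3,8), (6,8) — 3 pairs.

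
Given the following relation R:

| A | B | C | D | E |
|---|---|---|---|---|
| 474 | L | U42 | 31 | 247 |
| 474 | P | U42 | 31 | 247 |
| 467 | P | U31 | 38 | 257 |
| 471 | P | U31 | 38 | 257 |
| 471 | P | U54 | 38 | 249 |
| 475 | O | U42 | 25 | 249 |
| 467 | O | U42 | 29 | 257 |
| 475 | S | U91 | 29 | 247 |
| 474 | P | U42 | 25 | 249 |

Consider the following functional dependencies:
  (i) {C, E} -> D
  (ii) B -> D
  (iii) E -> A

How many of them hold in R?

1

(i) {C, E} -> D: every LHS value maps to a single RHS value — holds.
(ii) B -> D: B=P: 5 rows → D takes values {31, 38, 25} — violation; B=O: 2 rows → D takes values {25, 29} — violation — fails.
(iii) E -> A: E=247: 3 rows → A takes values {474, 475} — violation; E=257: 3 rows → A takes values {467, 471} — violation; E=249: 3 rows → A takes values {471, 475, 474} — violation — fails.
1 of the 3 dependencies holds.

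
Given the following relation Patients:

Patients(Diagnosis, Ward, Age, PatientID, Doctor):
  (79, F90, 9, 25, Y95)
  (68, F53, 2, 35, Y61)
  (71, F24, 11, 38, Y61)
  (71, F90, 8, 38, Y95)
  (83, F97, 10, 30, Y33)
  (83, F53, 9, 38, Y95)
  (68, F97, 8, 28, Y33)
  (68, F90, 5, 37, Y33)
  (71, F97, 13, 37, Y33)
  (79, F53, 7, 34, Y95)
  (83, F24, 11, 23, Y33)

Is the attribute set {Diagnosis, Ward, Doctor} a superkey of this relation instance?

All 11 rows have distinct {Diagnosis, Ward, Doctor} values, so {Diagnosis, Ward, Doctor} → (all attributes) holds and {Diagnosis, Ward, Doctor} is a superkey.

Yes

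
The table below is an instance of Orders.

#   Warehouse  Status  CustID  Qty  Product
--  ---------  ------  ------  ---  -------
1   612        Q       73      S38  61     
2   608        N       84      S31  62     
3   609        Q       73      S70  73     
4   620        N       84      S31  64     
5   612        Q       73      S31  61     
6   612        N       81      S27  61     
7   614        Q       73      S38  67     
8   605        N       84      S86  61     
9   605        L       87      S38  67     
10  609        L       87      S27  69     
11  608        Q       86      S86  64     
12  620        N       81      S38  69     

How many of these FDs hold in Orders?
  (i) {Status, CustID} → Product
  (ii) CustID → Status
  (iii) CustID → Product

1

(i) {Status, CustID} → Product: (Status=Q, CustID=73): rows 1, 3, 5, 7 → Product takes values {61, 73, 67} — violation; (Status=N, CustID=84): rows 2, 4, 8 → Product takes values {62, 64, 61} — violation; (Status=N, CustID=81): rows 6, 12 → Product takes values {61, 69} — violation; (Status=L, CustID=87): rows 9, 10 → Product takes values {67, 69} — violation — fails.
(ii) CustID → Status: every LHS value maps to a single RHS value — holds.
(iii) CustID → Product: CustID=73: rows 1, 3, 5, 7 → Product takes values {61, 73, 67} — violation; CustID=84: rows 2, 4, 8 → Product takes values {62, 64, 61} — violation; CustID=81: rows 6, 12 → Product takes values {61, 69} — violation; CustID=87: rows 9, 10 → Product takes values {67, 69} — violation — fails.
1 of the 3 dependencies holds.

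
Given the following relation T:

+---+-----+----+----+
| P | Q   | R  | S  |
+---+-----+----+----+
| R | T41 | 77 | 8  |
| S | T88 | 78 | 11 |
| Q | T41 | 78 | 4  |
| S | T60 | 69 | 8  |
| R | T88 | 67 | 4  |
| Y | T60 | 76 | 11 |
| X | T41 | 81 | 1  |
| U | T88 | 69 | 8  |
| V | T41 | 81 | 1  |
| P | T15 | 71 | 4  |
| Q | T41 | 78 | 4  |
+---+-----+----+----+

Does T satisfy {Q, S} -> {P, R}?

(Q=T41, S=8): 1 row → {P,R} = (R, 77) ✓
(Q=T88, S=11): 1 row → {P,R} = (S, 78) ✓
(Q=T41, S=4): 2 rows → {P,R} = (Q, 78), (Q, 78) ✓
(Q=T60, S=8): 1 row → {P,R} = (S, 69) ✓
(Q=T88, S=4): 1 row → {P,R} = (R, 67) ✓
(Q=T60, S=11): 1 row → {P,R} = (Y, 76) ✓
(Q=T41, S=1): 2 rows → {P,R} takes values {(X, 81), (V, 81)} — violation
(Q=T88, S=8): 1 row → {P,R} = (U, 69) ✓
(Q=T15, S=4): 1 row → {P,R} = (P, 71) ✓
Two rows agree on {Q, S} but differ on {P, R}, so {Q, S} -> {P, R} does not hold.

No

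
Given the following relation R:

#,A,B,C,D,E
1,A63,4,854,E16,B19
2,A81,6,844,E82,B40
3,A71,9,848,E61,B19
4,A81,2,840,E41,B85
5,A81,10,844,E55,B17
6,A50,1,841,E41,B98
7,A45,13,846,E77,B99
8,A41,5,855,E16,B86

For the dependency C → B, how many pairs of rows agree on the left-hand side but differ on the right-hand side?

1

C=844: violating pairs (2,5) — 1 pair.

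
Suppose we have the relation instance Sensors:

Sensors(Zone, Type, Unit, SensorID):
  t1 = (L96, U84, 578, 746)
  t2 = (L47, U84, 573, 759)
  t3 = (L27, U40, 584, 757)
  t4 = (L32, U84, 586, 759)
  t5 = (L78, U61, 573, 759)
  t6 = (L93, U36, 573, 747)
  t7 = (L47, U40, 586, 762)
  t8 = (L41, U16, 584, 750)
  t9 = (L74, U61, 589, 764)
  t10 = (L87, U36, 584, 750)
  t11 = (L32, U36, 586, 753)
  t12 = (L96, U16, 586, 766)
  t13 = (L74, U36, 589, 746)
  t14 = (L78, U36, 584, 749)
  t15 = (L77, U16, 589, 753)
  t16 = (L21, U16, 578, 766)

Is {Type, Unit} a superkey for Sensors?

Rows 10 and 14 have the same {Type, Unit} value (Type=U36, Unit=584) but are distinct tuples, so {Type, Unit} does not determine every attribute — not a superkey.

No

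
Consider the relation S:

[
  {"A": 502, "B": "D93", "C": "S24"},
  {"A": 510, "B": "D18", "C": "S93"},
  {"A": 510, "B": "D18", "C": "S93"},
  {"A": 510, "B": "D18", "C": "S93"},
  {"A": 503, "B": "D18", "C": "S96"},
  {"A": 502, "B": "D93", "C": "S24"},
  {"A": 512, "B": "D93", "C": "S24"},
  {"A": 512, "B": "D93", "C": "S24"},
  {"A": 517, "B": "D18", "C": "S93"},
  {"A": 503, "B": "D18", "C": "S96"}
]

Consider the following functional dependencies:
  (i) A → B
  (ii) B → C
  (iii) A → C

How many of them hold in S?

2

(i) A → B: every LHS value maps to a single RHS value — holds.
(ii) B → C: B=D18: 6 rows → C takes values {S93, S96} — violation — fails.
(iii) A → C: every LHS value maps to a single RHS value — holds.
2 of the 3 dependencies hold.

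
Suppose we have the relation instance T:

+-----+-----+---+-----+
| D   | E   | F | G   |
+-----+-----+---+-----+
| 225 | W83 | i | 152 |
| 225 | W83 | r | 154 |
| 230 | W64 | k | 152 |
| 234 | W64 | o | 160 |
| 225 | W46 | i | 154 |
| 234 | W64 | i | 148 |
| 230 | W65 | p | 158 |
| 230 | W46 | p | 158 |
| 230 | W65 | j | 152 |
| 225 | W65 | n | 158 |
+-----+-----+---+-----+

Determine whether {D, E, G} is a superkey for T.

All 10 rows have distinct {D, E, G} values, so {D, E, G} → (all attributes) holds and {D, E, G} is a superkey.

Yes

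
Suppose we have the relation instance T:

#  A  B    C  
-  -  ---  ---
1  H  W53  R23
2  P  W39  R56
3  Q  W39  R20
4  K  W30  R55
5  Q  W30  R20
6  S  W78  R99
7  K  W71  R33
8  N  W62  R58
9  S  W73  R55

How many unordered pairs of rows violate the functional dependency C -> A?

1

C=R20: all 2 rows agree on A — 0 pairs.
C=R55: violating pairs (4,9) — 1 pair.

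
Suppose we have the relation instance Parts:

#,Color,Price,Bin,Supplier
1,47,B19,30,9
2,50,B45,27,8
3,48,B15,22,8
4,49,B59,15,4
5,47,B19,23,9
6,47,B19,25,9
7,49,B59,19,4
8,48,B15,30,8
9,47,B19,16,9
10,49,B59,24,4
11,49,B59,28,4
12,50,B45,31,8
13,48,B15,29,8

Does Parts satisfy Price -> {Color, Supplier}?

Price=B19: rows 1, 5, 6, 9 → {Color,Supplier} = (47, 9), (47, 9), (47, 9), (47, 9) ✓
Price=B45: rows 2, 12 → {Color,Supplier} = (50, 8), (50, 8) ✓
Price=B15: rows 3, 8, 13 → {Color,Supplier} = (48, 8), (48, 8), (48, 8) ✓
Price=B59: rows 4, 7, 10, 11 → {Color,Supplier} = (49, 4), (49, 4), (49, 4), (49, 4) ✓
Every Price value is associated with a single {Color, Supplier} value, so Price -> {Color, Supplier} holds.

Yes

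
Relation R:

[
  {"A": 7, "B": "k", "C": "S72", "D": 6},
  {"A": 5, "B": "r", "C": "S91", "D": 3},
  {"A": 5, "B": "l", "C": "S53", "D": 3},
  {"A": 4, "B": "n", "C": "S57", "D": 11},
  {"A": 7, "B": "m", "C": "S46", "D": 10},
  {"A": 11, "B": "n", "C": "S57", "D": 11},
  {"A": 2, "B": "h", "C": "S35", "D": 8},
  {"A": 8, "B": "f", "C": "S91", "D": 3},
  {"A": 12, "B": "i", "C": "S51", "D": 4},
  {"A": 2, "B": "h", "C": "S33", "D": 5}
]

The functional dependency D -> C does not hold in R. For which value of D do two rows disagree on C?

D=6: 1 row → C = S72 ✓
D=3: 3 rows → C takes values {S91, S53} — violation
D=11: 2 rows → C = S57, S57 ✓
D=10: 1 row → C = S46 ✓
D=8: 1 row → C = S35 ✓
D=4: 1 row → C = S51 ✓
D=5: 1 row → C = S33 ✓
The only D value with inconsistent C is D=3.

3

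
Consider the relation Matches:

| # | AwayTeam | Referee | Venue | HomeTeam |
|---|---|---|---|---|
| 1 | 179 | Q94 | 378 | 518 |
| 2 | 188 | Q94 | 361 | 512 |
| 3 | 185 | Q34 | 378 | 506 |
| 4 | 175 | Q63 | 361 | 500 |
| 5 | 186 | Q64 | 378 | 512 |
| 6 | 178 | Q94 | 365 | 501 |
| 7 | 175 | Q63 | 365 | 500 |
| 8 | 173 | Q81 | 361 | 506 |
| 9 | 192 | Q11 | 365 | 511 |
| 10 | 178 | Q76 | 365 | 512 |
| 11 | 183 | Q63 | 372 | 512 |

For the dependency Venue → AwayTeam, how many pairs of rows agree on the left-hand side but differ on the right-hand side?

11

Venue=378: violating pairs (1,3), (1,5), (3,5) — 3 pairs.
Venue=361: violating pairs (2,4), (2,8), (4,8) — 3 pairs.
Venue=365: violating pairs (6,7), (6,9), (7,9), (7,10), (9,10) — 5 pairs.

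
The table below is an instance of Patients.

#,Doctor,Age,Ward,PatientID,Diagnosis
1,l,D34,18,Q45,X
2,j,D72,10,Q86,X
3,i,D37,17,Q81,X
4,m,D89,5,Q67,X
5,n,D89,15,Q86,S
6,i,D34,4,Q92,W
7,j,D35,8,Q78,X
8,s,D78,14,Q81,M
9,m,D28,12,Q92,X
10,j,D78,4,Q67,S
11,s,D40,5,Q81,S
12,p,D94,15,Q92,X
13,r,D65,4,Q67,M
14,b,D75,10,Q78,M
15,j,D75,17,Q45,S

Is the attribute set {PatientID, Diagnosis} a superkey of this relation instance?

Rows 9 and 12 have the same {PatientID, Diagnosis} value (PatientID=Q92, Diagnosis=X) but are distinct tuples, so {PatientID, Diagnosis} does not determine every attribute — not a superkey.

No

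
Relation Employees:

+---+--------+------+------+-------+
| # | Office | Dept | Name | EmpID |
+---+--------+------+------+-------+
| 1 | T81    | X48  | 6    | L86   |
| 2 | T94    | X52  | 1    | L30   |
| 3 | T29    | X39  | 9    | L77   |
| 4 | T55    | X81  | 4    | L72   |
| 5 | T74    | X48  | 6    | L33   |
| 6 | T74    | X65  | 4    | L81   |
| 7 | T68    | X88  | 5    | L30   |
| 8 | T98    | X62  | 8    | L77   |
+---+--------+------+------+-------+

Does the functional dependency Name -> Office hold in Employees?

Name=6: rows 1, 5 → Office takes values {T81, T74} — violation
Name=1: row 2 → Office = T94 ✓
Name=9: row 3 → Office = T29 ✓
Name=4: rows 4, 6 → Office takes values {T55, T74} — violation
Name=5: row 7 → Office = T68 ✓
Name=8: row 8 → Office = T98 ✓
Two rows agree on Name but differ on Office, so Name -> Office does not hold.

No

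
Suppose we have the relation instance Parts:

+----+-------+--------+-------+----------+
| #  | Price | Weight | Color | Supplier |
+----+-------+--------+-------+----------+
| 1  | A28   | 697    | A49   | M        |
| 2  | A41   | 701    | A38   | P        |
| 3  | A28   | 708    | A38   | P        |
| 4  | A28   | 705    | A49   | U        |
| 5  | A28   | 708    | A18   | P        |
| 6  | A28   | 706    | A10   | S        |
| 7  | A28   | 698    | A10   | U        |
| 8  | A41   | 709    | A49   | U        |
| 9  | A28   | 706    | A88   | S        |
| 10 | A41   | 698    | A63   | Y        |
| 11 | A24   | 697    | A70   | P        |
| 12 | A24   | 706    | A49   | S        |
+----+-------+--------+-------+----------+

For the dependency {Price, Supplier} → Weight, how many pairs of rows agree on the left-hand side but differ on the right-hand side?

(Price=A28, Supplier=P): all 2 rows agree on Weight — 0 pairs.
(Price=A28, Supplier=U): violating pairs (4,7) — 1 pair.
(Price=A28, Supplier=S): all 2 rows agree on Weight — 0 pairs.

1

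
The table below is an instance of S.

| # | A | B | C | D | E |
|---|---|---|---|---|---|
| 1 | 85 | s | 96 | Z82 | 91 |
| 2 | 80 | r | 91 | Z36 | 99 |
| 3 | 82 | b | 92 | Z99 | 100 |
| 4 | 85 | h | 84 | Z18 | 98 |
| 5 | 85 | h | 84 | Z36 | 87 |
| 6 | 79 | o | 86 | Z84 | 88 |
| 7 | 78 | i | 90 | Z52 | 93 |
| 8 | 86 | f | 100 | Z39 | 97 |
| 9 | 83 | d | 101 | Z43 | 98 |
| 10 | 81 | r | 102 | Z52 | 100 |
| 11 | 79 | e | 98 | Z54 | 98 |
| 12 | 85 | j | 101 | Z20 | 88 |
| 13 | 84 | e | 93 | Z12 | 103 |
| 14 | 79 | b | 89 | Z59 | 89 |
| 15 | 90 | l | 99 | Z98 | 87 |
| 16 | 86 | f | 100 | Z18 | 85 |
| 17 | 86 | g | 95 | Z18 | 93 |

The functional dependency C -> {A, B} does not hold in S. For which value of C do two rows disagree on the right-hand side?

101

C=96: row 1 → {A,B} = (85, s) ✓
C=91: row 2 → {A,B} = (80, r) ✓
C=92: row 3 → {A,B} = (82, b) ✓
C=84: rows 4, 5 → {A,B} = (85, h), (85, h) ✓
C=86: row 6 → {A,B} = (79, o) ✓
C=90: row 7 → {A,B} = (78, i) ✓
C=100: rows 8, 16 → {A,B} = (86, f), (86, f) ✓
C=101: rows 9, 12 → {A,B} takes values {(83, d), (85, j)} — violation
C=102: row 10 → {A,B} = (81, r) ✓
C=98: row 11 → {A,B} = (79, e) ✓
C=93: row 13 → {A,B} = (84, e) ✓
C=89: row 14 → {A,B} = (79, b) ✓
C=99: row 15 → {A,B} = (90, l) ✓
C=95: row 17 → {A,B} = (86, g) ✓
The only C value with inconsistent RHS is C=101.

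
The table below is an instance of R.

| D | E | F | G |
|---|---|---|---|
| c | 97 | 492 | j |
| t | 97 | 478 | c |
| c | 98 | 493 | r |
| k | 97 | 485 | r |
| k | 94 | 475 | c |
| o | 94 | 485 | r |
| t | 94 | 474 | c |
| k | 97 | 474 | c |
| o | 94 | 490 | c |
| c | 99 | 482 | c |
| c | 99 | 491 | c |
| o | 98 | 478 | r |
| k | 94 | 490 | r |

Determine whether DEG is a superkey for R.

Two distinct rows share (D=c, E=99, G=c), so DEG does not determine every attribute — not a superkey.

No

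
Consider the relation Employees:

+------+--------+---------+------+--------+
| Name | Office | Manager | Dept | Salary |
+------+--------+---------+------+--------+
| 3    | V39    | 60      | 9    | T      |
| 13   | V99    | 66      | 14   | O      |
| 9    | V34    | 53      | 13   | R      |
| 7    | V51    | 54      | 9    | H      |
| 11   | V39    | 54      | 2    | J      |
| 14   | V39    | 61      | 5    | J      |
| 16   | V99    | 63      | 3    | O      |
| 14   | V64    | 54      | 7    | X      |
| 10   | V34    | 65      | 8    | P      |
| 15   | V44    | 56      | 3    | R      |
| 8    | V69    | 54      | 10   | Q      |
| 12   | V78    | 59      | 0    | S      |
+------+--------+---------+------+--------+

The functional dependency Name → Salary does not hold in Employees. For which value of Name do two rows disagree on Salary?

Name=3: 1 row → Salary = T ✓
Name=13: 1 row → Salary = O ✓
Name=9: 1 row → Salary = R ✓
Name=7: 1 row → Salary = H ✓
Name=11: 1 row → Salary = J ✓
Name=14: 2 rows → Salary takes values {J, X} — violation
Name=16: 1 row → Salary = O ✓
Name=10: 1 row → Salary = P ✓
Name=15: 1 row → Salary = R ✓
Name=8: 1 row → Salary = Q ✓
Name=12: 1 row → Salary = S ✓
The only Name value with inconsistent Salary is Name=14.

14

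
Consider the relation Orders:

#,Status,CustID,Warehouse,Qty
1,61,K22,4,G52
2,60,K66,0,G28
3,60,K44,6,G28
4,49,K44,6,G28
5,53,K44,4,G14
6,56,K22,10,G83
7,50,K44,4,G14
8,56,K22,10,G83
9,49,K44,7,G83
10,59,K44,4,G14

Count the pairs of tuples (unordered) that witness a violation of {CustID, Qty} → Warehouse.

0

(CustID=K44, Qty=G28): all 2 rows agree on Warehouse — 0 pairs.
(CustID=K44, Qty=G14): all 3 rows agree on Warehouse — 0 pairs.
(CustID=K22, Qty=G83): all 2 rows agree on Warehouse — 0 pairs.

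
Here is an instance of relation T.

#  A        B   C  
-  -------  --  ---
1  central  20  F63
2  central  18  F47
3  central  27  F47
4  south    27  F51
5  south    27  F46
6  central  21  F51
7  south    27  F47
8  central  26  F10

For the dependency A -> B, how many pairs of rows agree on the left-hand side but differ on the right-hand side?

10

A=central: violating pairs (1,2), (1,3), (1,6), (1,8), (2,3), (2,6), (2,8), (3,6), (3,8), (6,8) — 10 pairs.
A=south: all 3 rows agree on B — 0 pairs.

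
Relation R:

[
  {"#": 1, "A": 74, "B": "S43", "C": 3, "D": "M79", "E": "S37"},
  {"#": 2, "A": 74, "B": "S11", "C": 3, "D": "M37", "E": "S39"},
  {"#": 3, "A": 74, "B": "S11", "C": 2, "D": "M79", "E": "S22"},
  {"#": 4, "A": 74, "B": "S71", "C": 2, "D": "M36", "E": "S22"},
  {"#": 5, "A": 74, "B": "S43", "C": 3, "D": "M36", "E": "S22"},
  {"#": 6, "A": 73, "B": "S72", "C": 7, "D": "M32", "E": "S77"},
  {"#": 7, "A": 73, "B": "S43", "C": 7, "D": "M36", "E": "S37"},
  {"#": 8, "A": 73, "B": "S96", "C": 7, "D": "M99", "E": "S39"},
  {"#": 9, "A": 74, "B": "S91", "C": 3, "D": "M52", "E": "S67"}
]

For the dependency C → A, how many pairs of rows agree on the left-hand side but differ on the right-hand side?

C=3: all 4 rows agree on A — 0 pairs.
C=2: all 2 rows agree on A — 0 pairs.
C=7: all 3 rows agree on A — 0 pairs.

0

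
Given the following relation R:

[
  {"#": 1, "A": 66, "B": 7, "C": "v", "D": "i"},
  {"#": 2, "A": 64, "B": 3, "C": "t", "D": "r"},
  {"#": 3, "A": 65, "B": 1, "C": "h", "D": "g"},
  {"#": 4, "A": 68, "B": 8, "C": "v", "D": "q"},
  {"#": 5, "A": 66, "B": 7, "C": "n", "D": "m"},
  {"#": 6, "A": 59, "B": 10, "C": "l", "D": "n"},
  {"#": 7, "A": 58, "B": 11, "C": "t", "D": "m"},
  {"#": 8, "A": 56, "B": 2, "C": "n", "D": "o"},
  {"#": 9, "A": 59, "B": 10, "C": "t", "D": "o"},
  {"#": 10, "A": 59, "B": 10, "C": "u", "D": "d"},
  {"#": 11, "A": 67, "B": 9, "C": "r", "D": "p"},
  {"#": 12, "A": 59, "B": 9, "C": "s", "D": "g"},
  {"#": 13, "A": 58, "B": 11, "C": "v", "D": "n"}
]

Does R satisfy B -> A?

No

B=7: rows 1, 5 → A = 66, 66 ✓
B=3: row 2 → A = 64 ✓
B=1: row 3 → A = 65 ✓
B=8: row 4 → A = 68 ✓
B=10: rows 6, 9, 10 → A = 59, 59, 59 ✓
B=11: rows 7, 13 → A = 58, 58 ✓
B=2: row 8 → A = 56 ✓
B=9: rows 11, 12 → A takes values {67, 59} — violation
Two rows agree on B but differ on A, so B -> A does not hold.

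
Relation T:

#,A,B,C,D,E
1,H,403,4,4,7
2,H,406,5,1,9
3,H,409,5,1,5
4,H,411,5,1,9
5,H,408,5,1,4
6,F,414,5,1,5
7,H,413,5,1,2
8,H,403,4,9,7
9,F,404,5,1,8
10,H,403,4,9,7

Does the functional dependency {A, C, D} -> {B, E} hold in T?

(A=H, C=4, D=4): row 1 → {B,E} = (403, 7) ✓
(A=H, C=5, D=1): rows 2, 3, 4, 5, 7 → {B,E} takes values {(406, 9), (409, 5), (411, 9), (408, 4), (413, 2)} — violation
(A=F, C=5, D=1): rows 6, 9 → {B,E} takes values {(414, 5), (404, 8)} — violation
(A=H, C=4, D=9): rows 8, 10 → {B,E} = (403, 7), (403, 7) ✓
Two rows agree on {A, C, D} but differ on {B, E}, so {A, C, D} -> {B, E} does not hold.

No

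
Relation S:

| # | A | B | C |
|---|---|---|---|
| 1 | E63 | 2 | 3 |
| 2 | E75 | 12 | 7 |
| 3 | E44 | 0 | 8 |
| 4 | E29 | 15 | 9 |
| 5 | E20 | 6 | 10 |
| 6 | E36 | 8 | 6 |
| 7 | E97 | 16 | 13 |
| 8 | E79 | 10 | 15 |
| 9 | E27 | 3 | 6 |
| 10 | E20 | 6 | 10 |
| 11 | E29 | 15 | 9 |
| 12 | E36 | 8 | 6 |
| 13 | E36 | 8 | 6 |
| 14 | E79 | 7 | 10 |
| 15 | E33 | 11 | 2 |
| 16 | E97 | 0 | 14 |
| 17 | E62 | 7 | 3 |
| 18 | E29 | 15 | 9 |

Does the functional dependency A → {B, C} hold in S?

No

A=E63: row 1 → {B,C} = (2, 3) ✓
A=E75: row 2 → {B,C} = (12, 7) ✓
A=E44: row 3 → {B,C} = (0, 8) ✓
A=E29: rows 4, 11, 18 → {B,C} = (15, 9), (15, 9), (15, 9) ✓
A=E20: rows 5, 10 → {B,C} = (6, 10), (6, 10) ✓
A=E36: rows 6, 12, 13 → {B,C} = (8, 6), (8, 6), (8, 6) ✓
A=E97: rows 7, 16 → {B,C} takes values {(16, 13), (0, 14)} — violation
A=E79: rows 8, 14 → {B,C} takes values {(10, 15), (7, 10)} — violation
A=E27: row 9 → {B,C} = (3, 6) ✓
A=E33: row 15 → {B,C} = (11, 2) ✓
A=E62: row 17 → {B,C} = (7, 3) ✓
Two rows agree on A but differ on {B, C}, so A → {B, C} does not hold.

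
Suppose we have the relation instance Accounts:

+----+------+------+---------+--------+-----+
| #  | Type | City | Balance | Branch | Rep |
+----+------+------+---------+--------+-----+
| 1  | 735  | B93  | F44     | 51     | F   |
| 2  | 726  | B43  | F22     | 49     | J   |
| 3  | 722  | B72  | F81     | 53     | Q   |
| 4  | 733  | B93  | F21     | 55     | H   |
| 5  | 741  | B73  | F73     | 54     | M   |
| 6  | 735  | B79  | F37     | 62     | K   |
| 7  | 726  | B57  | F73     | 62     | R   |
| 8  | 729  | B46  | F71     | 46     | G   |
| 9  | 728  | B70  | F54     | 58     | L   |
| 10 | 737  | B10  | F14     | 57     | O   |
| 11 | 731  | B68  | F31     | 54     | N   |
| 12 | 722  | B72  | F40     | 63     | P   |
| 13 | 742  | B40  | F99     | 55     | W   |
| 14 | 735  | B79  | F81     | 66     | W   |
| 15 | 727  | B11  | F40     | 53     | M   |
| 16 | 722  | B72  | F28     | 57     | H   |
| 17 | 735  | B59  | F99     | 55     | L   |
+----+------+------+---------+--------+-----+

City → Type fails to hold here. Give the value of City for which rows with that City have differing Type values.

City=B93: rows 1, 4 → Type takes values {735, 733} — violation
City=B43: row 2 → Type = 726 ✓
City=B72: rows 3, 12, 16 → Type = 722, 722, 722 ✓
City=B73: row 5 → Type = 741 ✓
City=B79: rows 6, 14 → Type = 735, 735 ✓
City=B57: row 7 → Type = 726 ✓
City=B46: row 8 → Type = 729 ✓
City=B70: row 9 → Type = 728 ✓
City=B10: row 10 → Type = 737 ✓
City=B68: row 11 → Type = 731 ✓
City=B40: row 13 → Type = 742 ✓
City=B11: row 15 → Type = 727 ✓
City=B59: row 17 → Type = 735 ✓
The only City value with inconsistent Type is City=B93.

B93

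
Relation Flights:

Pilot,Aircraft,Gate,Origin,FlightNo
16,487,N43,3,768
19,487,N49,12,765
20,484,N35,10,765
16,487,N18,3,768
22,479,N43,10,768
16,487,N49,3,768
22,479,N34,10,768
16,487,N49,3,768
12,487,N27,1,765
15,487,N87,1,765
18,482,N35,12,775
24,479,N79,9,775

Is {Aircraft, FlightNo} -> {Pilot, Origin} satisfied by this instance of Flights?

No

(Aircraft=487, FlightNo=768): 4 rows → {Pilot,Origin} = (16, 3), (16, 3), (16, 3), (16, 3) ✓
(Aircraft=487, FlightNo=765): 3 rows → {Pilot,Origin} takes values {(19, 12), (12, 1), (15, 1)} — violation
(Aircraft=484, FlightNo=765): 1 row → {Pilot,Origin} = (20, 10) ✓
(Aircraft=479, FlightNo=768): 2 rows → {Pilot,Origin} = (22, 10), (22, 10) ✓
(Aircraft=482, FlightNo=775): 1 row → {Pilot,Origin} = (18, 12) ✓
(Aircraft=479, FlightNo=775): 1 row → {Pilot,Origin} = (24, 9) ✓
Two rows agree on {Aircraft, FlightNo} but differ on {Pilot, Origin}, so {Aircraft, FlightNo} -> {Pilot, Origin} does not hold.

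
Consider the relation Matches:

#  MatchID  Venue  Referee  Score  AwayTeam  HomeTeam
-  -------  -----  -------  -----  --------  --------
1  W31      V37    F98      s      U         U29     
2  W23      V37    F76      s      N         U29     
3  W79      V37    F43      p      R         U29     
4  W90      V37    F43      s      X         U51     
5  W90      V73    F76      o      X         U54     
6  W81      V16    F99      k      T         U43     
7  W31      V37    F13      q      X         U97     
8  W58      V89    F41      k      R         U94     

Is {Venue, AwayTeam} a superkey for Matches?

Rows 4 and 7 have the same {Venue, AwayTeam} value (Venue=V37, AwayTeam=X) but are distinct tuples, so {Venue, AwayTeam} does not determine every attribute — not a superkey.

No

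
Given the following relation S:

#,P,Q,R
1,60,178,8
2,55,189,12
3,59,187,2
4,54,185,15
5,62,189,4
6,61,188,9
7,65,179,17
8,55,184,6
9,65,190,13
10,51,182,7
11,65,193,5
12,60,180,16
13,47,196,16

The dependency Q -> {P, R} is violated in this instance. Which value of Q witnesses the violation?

189

Q=178: row 1 → {P,R} = (60, 8) ✓
Q=189: rows 2, 5 → {P,R} takes values {(55, 12), (62, 4)} — violation
Q=187: row 3 → {P,R} = (59, 2) ✓
Q=185: row 4 → {P,R} = (54, 15) ✓
Q=188: row 6 → {P,R} = (61, 9) ✓
Q=179: row 7 → {P,R} = (65, 17) ✓
Q=184: row 8 → {P,R} = (55, 6) ✓
Q=190: row 9 → {P,R} = (65, 13) ✓
Q=182: row 10 → {P,R} = (51, 7) ✓
Q=193: row 11 → {P,R} = (65, 5) ✓
Q=180: row 12 → {P,R} = (60, 16) ✓
Q=196: row 13 → {P,R} = (47, 16) ✓
The only Q value with inconsistent RHS is Q=189.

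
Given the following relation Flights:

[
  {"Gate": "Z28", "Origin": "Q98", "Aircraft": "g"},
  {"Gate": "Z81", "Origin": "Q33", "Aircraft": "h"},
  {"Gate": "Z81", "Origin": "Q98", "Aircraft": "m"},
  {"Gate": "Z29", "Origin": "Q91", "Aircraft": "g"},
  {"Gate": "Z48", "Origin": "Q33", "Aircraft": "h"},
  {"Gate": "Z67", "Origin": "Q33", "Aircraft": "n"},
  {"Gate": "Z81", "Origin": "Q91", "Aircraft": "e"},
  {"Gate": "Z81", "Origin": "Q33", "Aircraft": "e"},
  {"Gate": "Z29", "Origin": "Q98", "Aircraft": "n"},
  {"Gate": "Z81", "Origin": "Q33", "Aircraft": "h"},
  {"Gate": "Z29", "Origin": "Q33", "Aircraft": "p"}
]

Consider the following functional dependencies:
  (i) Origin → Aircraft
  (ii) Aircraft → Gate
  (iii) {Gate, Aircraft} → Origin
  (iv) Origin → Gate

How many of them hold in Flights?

(i) Origin → Aircraft: Origin=Q98: 3 rows → Aircraft takes values {g, m, n} — violation; Origin=Q33: 6 rows → Aircraft takes values {h, n, e, p} — violation; Origin=Q91: 2 rows → Aircraft takes values {g, e} — violation — fails.
(ii) Aircraft → Gate: Aircraft=g: 2 rows → Gate takes values {Z28, Z29} — violation; Aircraft=h: 3 rows → Gate takes values {Z81, Z48} — violation; Aircraft=n: 2 rows → Gate takes values {Z67, Z29} — violation — fails.
(iii) {Gate, Aircraft} → Origin: (Gate=Z81, Aircraft=e): 2 rows → Origin takes values {Q91, Q33} — violation — fails.
(iv) Origin → Gate: Origin=Q98: 3 rows → Gate takes values {Z28, Z81, Z29} — violation; Origin=Q33: 6 rows → Gate takes values {Z81, Z48, Z67, Z29} — violation; Origin=Q91: 2 rows → Gate takes values {Z29, Z81} — violation — fails.
None of the 4 dependencies hold.

0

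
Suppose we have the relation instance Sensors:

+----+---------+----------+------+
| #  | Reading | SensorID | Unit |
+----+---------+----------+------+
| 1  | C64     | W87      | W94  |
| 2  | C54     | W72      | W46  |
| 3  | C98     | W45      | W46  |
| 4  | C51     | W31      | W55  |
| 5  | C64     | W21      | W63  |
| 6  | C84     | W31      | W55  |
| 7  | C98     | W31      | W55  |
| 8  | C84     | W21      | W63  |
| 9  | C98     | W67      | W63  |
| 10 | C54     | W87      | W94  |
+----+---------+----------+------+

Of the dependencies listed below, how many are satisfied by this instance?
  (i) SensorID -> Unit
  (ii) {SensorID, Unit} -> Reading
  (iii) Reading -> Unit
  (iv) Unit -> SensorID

1

(i) SensorID -> Unit: every LHS value maps to a single RHS value — holds.
(ii) {SensorID, Unit} -> Reading: (SensorID=W87, Unit=W94): rows 1, 10 → Reading takes values {C64, C54} — violation; (SensorID=W31, Unit=W55): rows 4, 6, 7 → Reading takes values {C51, C84, C98} — violation; (SensorID=W21, Unit=W63): rows 5, 8 → Reading takes values {C64, C84} — violation — fails.
(iii) Reading -> Unit: Reading=C64: rows 1, 5 → Unit takes values {W94, W63} — violation; Reading=C54: rows 2, 10 → Unit takes values {W46, W94} — violation; Reading=C98: rows 3, 7, 9 → Unit takes values {W46, W55, W63} — violation; Reading=C84: rows 6, 8 → Unit takes values {W55, W63} — violation — fails.
(iv) Unit -> SensorID: Unit=W46: rows 2, 3 → SensorID takes values {W72, W45} — violation; Unit=W63: rows 5, 8, 9 → SensorID takes values {W21, W67} — violation — fails.
1 of the 4 dependencies holds.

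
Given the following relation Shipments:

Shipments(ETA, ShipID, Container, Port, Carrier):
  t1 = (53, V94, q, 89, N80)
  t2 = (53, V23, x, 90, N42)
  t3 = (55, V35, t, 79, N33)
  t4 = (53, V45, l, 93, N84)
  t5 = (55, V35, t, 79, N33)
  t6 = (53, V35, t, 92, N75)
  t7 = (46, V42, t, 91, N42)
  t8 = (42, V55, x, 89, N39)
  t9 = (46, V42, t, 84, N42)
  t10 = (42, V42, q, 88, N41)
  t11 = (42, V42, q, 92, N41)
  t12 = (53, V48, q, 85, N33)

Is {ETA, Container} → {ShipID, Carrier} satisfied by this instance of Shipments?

(ETA=53, Container=q): rows 1, 12 → {ShipID,Carrier} takes values {(V94, N80), (V48, N33)} — violation
(ETA=53, Container=x): row 2 → {ShipID,Carrier} = (V23, N42) ✓
(ETA=55, Container=t): rows 3, 5 → {ShipID,Carrier} = (V35, N33), (V35, N33) ✓
(ETA=53, Container=l): row 4 → {ShipID,Carrier} = (V45, N84) ✓
(ETA=53, Container=t): row 6 → {ShipID,Carrier} = (V35, N75) ✓
(ETA=46, Container=t): rows 7, 9 → {ShipID,Carrier} = (V42, N42), (V42, N42) ✓
(ETA=42, Container=x): row 8 → {ShipID,Carrier} = (V55, N39) ✓
(ETA=42, Container=q): rows 10, 11 → {ShipID,Carrier} = (V42, N41), (V42, N41) ✓
Two rows agree on {ETA, Container} but differ on {ShipID, Carrier}, so {ETA, Container} → {ShipID, Carrier} does not hold.

No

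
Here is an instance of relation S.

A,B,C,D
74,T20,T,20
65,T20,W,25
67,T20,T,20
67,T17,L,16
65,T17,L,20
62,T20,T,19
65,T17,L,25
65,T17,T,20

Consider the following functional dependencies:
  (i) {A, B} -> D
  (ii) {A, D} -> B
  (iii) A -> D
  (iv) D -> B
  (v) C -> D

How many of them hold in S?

(i) {A, B} -> D: (A=65, B=T17): 3 rows → D takes values {20, 25} — violation — fails.
(ii) {A, D} -> B: (A=65, D=25): 2 rows → B takes values {T20, T17} — violation — fails.
(iii) A -> D: A=65: 4 rows → D takes values {25, 20} — violation; A=67: 2 rows → D takes values {20, 16} — violation — fails.
(iv) D -> B: D=20: 4 rows → B takes values {T20, T17} — violation; D=25: 2 rows → B takes values {T20, T17} — violation — fails.
(v) C -> D: C=T: 4 rows → D takes values {20, 19} — violation; C=L: 3 rows → D takes values {16, 20, 25} — violation — fails.
None of the 5 dependencies hold.

0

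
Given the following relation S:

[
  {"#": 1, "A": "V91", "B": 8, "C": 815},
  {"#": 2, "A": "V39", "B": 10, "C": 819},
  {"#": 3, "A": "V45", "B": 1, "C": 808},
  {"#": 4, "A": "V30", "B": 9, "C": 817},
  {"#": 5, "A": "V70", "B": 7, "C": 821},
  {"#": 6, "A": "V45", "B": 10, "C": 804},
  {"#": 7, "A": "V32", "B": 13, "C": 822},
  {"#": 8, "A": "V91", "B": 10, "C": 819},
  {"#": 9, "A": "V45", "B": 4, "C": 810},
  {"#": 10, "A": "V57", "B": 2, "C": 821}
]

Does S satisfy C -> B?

No

C=815: row 1 → B = 8 ✓
C=819: rows 2, 8 → B = 10, 10 ✓
C=808: row 3 → B = 1 ✓
C=817: row 4 → B = 9 ✓
C=821: rows 5, 10 → B takes values {7, 2} — violation
C=804: row 6 → B = 10 ✓
C=822: row 7 → B = 13 ✓
C=810: row 9 → B = 4 ✓
Two rows agree on C but differ on B, so C -> B does not hold.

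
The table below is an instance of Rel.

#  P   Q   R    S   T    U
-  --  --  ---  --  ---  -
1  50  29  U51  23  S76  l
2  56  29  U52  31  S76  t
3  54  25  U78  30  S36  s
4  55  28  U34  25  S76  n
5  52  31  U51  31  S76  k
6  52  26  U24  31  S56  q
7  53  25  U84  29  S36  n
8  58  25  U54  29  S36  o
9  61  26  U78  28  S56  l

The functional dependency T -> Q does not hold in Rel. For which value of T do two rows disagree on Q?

S76

T=S76: rows 1, 2, 4, 5 → Q takes values {29, 28, 31} — violation
T=S36: rows 3, 7, 8 → Q = 25, 25, 25 ✓
T=S56: rows 6, 9 → Q = 26, 26 ✓
The only T value with inconsistent Q is T=S76.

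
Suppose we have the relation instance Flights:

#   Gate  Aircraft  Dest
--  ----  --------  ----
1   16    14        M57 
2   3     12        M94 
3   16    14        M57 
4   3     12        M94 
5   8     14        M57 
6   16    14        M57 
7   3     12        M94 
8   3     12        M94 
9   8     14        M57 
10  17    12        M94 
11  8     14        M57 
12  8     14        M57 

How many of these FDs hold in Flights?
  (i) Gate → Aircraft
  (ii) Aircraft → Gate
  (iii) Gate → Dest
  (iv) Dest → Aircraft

3

(i) Gate → Aircraft: every LHS value maps to a single RHS value — holds.
(ii) Aircraft → Gate: Aircraft=14: rows 1, 3, 5, 6, 9, 11, 12 → Gate takes values {16, 8} — violation; Aircraft=12: rows 2, 4, 7, 8, 10 → Gate takes values {3, 17} — violation — fails.
(iii) Gate → Dest: every LHS value maps to a single RHS value — holds.
(iv) Dest → Aircraft: every LHS value maps to a single RHS value — holds.
3 of the 4 dependencies hold.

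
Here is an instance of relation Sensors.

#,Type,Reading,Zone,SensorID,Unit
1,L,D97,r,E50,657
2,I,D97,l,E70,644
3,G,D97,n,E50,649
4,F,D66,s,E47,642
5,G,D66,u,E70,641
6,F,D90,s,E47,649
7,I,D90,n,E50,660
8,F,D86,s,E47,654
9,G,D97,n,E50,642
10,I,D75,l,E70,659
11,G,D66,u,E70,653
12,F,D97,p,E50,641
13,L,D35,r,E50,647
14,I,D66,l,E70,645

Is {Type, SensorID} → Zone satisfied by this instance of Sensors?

(Type=L, SensorID=E50): rows 1, 13 → Zone = r, r ✓
(Type=I, SensorID=E70): rows 2, 10, 14 → Zone = l, l, l ✓
(Type=G, SensorID=E50): rows 3, 9 → Zone = n, n ✓
(Type=F, SensorID=E47): rows 4, 6, 8 → Zone = s, s, s ✓
(Type=G, SensorID=E70): rows 5, 11 → Zone = u, u ✓
(Type=I, SensorID=E50): row 7 → Zone = n ✓
(Type=F, SensorID=E50): row 12 → Zone = p ✓
Every {Type, SensorID} value is associated with a single Zone value, so {Type, SensorID} → Zone holds.

Yes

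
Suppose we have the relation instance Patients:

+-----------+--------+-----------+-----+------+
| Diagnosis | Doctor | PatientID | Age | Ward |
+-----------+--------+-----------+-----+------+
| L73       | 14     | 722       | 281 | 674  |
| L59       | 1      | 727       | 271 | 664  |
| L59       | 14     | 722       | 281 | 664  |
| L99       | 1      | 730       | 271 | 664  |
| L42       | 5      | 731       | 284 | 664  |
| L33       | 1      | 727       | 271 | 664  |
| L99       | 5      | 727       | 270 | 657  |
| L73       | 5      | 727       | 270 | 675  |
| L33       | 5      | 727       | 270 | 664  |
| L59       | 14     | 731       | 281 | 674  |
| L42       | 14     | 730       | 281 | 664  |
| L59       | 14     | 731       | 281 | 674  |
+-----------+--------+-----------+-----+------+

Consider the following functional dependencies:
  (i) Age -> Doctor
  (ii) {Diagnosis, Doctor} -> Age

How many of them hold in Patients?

(i) Age -> Doctor: every LHS value maps to a single RHS value — holds.
(ii) {Diagnosis, Doctor} -> Age: every LHS value maps to a single RHS value — holds.
2 of the 2 dependencies hold.

2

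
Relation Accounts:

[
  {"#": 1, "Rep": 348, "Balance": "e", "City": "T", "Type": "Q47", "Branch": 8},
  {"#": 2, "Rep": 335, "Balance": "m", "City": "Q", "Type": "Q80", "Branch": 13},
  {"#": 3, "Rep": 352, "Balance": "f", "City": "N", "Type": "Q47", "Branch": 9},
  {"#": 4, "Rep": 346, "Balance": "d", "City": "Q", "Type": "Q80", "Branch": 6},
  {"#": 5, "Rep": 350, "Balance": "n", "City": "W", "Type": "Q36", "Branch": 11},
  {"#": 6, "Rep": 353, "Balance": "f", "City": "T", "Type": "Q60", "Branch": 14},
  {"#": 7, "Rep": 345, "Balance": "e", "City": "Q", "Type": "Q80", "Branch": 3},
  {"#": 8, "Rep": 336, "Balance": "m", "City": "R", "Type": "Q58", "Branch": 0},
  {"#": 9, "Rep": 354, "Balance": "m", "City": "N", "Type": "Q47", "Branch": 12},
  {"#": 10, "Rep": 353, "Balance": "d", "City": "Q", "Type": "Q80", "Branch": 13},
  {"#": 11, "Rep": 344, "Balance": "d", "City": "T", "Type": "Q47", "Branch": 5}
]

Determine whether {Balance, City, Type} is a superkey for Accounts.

No

Rows 4 and 10 have the same {Balance, City, Type} value (Balance=d, City=Q, Type=Q80) but are distinct tuples, so {Balance, City, Type} does not determine every attribute — not a superkey.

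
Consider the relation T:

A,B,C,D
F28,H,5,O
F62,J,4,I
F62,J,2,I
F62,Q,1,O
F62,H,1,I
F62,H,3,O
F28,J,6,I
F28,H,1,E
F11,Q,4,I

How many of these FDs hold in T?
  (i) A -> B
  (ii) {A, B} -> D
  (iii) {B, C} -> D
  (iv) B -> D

(i) A -> B: A=F28: 3 rows → B takes values {H, J} — violation; A=F62: 5 rows → B takes values {J, Q, H} — violation — fails.
(ii) {A, B} -> D: (A=F28, B=H): 2 rows → D takes values {O, E} — violation; (A=F62, B=H): 2 rows → D takes values {I, O} — violation — fails.
(iii) {B, C} -> D: (B=H, C=1): 2 rows → D takes values {I, E} — violation — fails.
(iv) B -> D: B=H: 4 rows → D takes values {O, I, E} — violation; B=Q: 2 rows → D takes values {O, I} — violation — fails.
None of the 4 dependencies hold.

0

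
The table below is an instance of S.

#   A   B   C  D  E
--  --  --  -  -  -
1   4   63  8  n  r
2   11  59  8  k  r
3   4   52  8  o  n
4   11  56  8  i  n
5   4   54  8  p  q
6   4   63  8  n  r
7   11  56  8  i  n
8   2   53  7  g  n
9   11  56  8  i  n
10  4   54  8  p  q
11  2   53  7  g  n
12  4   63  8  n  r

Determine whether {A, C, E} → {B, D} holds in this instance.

Yes

(A=4, C=8, E=r): rows 1, 6, 12 → {B,D} = (63, n), (63, n), (63, n) ✓
(A=11, C=8, E=r): row 2 → {B,D} = (59, k) ✓
(A=4, C=8, E=n): row 3 → {B,D} = (52, o) ✓
(A=11, C=8, E=n): rows 4, 7, 9 → {B,D} = (56, i), (56, i), (56, i) ✓
(A=4, C=8, E=q): rows 5, 10 → {B,D} = (54, p), (54, p) ✓
(A=2, C=7, E=n): rows 8, 11 → {B,D} = (53, g), (53, g) ✓
Every {A, C, E} value is associated with a single {B, D} value, so {A, C, E} → {B, D} holds.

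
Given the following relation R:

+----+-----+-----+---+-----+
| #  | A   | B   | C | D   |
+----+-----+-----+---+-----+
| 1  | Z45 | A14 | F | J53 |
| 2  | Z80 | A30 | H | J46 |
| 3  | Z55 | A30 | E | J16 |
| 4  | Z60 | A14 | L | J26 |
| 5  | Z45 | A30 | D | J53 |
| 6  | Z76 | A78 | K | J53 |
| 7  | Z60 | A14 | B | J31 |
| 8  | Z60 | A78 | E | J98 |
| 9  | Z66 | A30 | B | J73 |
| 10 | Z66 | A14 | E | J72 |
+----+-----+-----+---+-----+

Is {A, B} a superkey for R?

No

Rows 4 and 7 have the same {A, B} value (A=Z60, B=A14) but are distinct tuples, so {A, B} does not determine every attribute — not a superkey.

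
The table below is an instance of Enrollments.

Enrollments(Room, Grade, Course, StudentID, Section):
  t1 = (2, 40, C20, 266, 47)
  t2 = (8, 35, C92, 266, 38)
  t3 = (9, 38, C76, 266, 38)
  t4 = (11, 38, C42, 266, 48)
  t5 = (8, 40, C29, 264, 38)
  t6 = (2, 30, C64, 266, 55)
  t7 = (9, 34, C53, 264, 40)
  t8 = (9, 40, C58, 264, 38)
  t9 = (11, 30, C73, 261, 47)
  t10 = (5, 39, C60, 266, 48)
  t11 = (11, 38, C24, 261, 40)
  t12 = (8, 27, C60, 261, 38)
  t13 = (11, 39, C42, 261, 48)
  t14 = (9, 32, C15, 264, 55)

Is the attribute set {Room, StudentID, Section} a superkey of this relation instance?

Yes

All 14 rows have distinct {Room, StudentID, Section} values, so {Room, StudentID, Section} → (all attributes) holds and {Room, StudentID, Section} is a superkey.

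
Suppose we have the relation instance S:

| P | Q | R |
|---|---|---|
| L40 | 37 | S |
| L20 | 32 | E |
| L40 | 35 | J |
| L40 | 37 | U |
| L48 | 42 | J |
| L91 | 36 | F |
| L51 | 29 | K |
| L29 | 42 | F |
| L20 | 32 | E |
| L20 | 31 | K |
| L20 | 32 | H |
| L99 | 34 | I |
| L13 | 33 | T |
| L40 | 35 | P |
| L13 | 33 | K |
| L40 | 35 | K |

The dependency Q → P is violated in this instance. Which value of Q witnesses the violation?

Q=37: 2 rows → P = L40, L40 ✓
Q=32: 3 rows → P = L20, L20, L20 ✓
Q=35: 3 rows → P = L40, L40, L40 ✓
Q=42: 2 rows → P takes values {L48, L29} — violation
Q=36: 1 row → P = L91 ✓
Q=29: 1 row → P = L51 ✓
Q=31: 1 row → P = L20 ✓
Q=34: 1 row → P = L99 ✓
Q=33: 2 rows → P = L13, L13 ✓
The only Q value with inconsistent P is Q=42.

42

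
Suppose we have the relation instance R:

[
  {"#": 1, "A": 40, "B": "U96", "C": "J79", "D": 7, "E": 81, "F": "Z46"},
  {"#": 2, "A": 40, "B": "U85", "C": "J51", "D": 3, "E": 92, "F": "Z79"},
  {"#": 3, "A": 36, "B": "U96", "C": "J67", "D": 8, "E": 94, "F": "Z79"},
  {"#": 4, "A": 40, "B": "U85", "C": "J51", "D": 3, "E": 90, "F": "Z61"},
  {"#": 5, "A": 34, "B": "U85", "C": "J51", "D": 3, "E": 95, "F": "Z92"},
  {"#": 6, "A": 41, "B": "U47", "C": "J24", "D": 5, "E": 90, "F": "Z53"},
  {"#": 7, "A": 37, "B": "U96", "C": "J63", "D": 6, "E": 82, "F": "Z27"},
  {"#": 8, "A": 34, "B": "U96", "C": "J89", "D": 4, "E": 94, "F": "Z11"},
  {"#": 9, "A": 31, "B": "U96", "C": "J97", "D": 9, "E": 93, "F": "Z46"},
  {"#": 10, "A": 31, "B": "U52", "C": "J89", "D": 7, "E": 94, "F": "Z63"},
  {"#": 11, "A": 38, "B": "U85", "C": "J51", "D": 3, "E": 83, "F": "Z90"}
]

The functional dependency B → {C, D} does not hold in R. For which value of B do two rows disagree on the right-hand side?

U96

B=U96: rows 1, 3, 7, 8, 9 → {C,D} takes values {(J79, 7), (J67, 8), (J63, 6), (J89, 4), (J97, 9)} — violation
B=U85: rows 2, 4, 5, 11 → {C,D} = (J51, 3), (J51, 3), (J51, 3), (J51, 3) ✓
B=U47: row 6 → {C,D} = (J24, 5) ✓
B=U52: row 10 → {C,D} = (J89, 7) ✓
The only B value with inconsistent RHS is B=U96.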